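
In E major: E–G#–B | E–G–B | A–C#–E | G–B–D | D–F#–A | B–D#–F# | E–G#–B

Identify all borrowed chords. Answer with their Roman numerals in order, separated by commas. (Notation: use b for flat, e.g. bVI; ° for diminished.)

E major has the diatonic set E, F#m, G#m, A, B, C#m, D#dim. Of the given chords, E–G#–B = E, A–C#–E = A and B–D#–F# = B are diatonic. But E–G–B is foreign: the diatonic I on degree 1 is E, whereas Em comes from E minor. It is labeled i. G–B–D is not: scale degree 3 in E major carries G#m (iii). In E minor the chord on that degree is G, so here it functions as bIII, borrowed from the parallel minor. D–F#–A is not: scale degree 7 in E major carries D#dim (vii°). In E minor the chord on that degree is D, so here it functions as bVII, borrowed from the parallel minor.

i, bIII, bVII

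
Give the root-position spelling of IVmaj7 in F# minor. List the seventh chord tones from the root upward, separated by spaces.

B D# F# A#

IVmaj7 is built on scale degree 4, which is B in both F# minor and its parallel. Building the major-seventh chord from the parallel major on B: B–D#–F#–A#.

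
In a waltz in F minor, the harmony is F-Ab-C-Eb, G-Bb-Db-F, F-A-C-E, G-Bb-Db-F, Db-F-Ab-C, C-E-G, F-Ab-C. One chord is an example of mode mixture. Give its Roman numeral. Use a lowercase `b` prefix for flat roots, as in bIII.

Imaj7

The diatonic triads in F minor (with V from harmonic minor) are Fm, Gdim, Ab, Bbm, C, Db, Eb. Of the given chords, F–Ab–C–Eb = Fm7, G–Bb–Db–F = Gm7b5, Db–F–Ab–C = Dbmaj7, C–E–G = C and F–Ab–C = Fm are diatonic. But F–A–C–E is foreign: the diatonic i on degree 1 is Fm, whereas Fmaj7 comes from F major. It is labeled Imaj7.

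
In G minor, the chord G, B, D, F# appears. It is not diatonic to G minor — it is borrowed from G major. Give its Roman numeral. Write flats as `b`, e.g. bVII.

Imaj7

G is scale degree 1 in G minor. Diatonically G minor has Gm (i) on that degree; G–B–D–F# is instead the major-seventh chord native to G major, so it takes the label Imaj7.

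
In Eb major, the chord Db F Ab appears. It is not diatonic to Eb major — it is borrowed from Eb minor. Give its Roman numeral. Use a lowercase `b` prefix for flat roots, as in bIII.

Db is the lowered form of scale degree 7 in Eb major (the diatonic degree 7 is D). The diatonic chord on degree 7 would be Ddim (vii°), but Db–F–Ab is the major chord from Eb minor. As a borrowed chord it is labeled bVII.

bVII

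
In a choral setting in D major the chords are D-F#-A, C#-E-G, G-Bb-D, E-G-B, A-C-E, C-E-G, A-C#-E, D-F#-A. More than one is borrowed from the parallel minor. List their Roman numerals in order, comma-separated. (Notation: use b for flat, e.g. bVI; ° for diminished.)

The diatonic triads in D major are D, Em, F#m, G, A, Bm, C#dim. Of the given chords, D–F#–A = D, C#–E–G = C#dim, E–G–B = Em and A–C#–E = A are diatonic. G–Bb–D is not: scale degree 4 in D major carries G (IV). In D minor the chord on that degree is Gm, so here it functions as iv, borrowed from the parallel minor. A–C–E doesn't fit — on degree 5 D major would have A (V). Am is the degree-5 chord of D minor, so it is the borrowed v. But C–E–G is foreign: the diatonic vii° on degree 7 is C#dim, whereas C comes from D minor. It is labeled bVII.

iv, v, bVII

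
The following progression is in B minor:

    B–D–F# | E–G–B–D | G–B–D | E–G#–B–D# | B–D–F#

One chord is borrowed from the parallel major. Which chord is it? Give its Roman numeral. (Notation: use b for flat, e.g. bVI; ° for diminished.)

IVmaj7

In B minor (with V from harmonic minor) the diatonic chords are Bm, C#dim, D, Em, F#, G, A. B–D–F# = Bm, E–G–B–D = Em7 and G–B–D = G all belong to that set. E–G#–B–D# is not: scale degree 4 in B minor carries Em (iv). In B major the chord on that degree is Emaj7, so here it functions as IVmaj7, borrowed from the parallel major.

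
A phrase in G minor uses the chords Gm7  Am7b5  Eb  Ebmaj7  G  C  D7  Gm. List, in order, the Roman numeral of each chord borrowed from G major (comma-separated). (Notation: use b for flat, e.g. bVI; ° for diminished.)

I, IV

G minor has the diatonic set Gm, Adim, Bb, Cm, D, Eb, F (with V from harmonic minor). Gm7, Am7b5, Eb, Ebmaj7, D7 and Gm all belong to that set. But G (G–B–D) is foreign: the diatonic i on degree 1 is Gm, whereas G comes from G major. It is labeled I. But C (C–E–G) is foreign: the diatonic iv on degree 4 is Cm, whereas C comes from G major. It is labeled IV.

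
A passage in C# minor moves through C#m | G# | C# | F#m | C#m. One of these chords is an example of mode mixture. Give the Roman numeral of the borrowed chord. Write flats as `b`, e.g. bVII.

I

C# minor has the diatonic set C#m, D#dim, E, F#m, G#, A, B (with V from harmonic minor). C#m, G# and F#m are all diatonic. C# (C#–E#–G#) doesn't fit — on degree 1 C# minor would have C#m (i). C# is the degree-1 chord of C# major, so it is the borrowed I.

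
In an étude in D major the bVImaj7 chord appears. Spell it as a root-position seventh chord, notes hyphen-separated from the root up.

Bb-D-F-A

bVImaj7 is built on the lowered scale degree 6. In D major degree 6 is B; lowered it becomes Bb. In D minor the chord on Bb is Bb–D–F–A.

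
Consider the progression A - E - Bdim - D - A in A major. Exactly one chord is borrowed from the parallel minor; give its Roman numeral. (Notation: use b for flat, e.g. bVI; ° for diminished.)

In A major the diatonic chords are A, Bm, C#m, D, E, F#m, G#dim. Of the given chords, A, E and D are diatonic. Bdim (B–D–F) is not: scale degree 2 in A major carries Bm (ii). In A minor the chord on that degree is Bdim, so here it functions as ii°, borrowed from the parallel minor.

ii°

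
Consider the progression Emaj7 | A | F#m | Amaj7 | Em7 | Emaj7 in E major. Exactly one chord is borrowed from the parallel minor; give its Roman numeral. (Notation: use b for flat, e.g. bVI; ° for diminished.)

i7

In E major the diatonic chords are E, F#m, G#m, A, B, C#m, D#dim. Emaj7, A, F#m and Amaj7 all belong to that set. But Em7 (E–G–B–D) is foreign: the diatonic I on degree 1 is E, whereas Em7 comes from E minor. It is labeled i7.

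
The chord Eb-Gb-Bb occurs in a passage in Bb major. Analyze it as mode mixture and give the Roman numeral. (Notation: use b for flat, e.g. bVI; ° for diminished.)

iv

Eb is scale degree 4 in Bb major. Eb–Gb–Bb is a minor chord — the form found in Bb minor, not the diatonic IV (Eb). Borrowed into Bb major it is written iv.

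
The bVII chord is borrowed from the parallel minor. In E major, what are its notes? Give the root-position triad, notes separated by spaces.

bVII is built on the lowered scale degree 7. In E major degree 7 is D#; lowered it becomes D. Stacking thirds in E minor on D gives D–F#–A.

D F# A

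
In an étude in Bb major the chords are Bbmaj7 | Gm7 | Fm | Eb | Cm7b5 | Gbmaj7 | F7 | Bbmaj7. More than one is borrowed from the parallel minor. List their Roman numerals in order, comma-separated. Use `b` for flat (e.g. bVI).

v, iiø7, bVImaj7

In Bb major the diatonic chords are Bb, Cm, Dm, Eb, F, Gm, Adim. Of the given chords, Bbmaj7, Gm7, Eb and F7 are diatonic. Fm (F–Ab–C) is not: scale degree 5 in Bb major carries F (V). In Bb minor the chord on that degree is Fm, so here it functions as v, borrowed from the parallel minor. Cm7b5 (C–Eb–Gb–Bb) is not: scale degree 2 in Bb major carries Cm (ii). In Bb minor the chord on that degree is Cm7b5, so here it functions as iiø7, borrowed from the parallel minor. Gbmaj7 (Gb–Bb–Db–F) is not: scale degree 6 in Bb major carries Gm (vi). In Bb minor the chord on that degree is Gbmaj7, so here it functions as bVImaj7, borrowed from the parallel minor.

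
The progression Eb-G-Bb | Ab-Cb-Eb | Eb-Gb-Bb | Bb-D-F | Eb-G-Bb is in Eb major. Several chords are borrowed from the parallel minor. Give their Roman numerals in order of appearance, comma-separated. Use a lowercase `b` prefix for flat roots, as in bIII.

The diatonic triads in Eb major are Eb, Fm, Gm, Ab, Bb, Cm, Ddim. Of the given chords, Eb–G–Bb = Eb and Bb–D–F = Bb are diatonic. Ab–Cb–Eb is not: scale degree 4 in Eb major carries Ab (IV). In Eb minor the chord on that degree is Abm, so here it functions as iv, borrowed from the parallel minor. Eb–Gb–Bb is not: scale degree 1 in Eb major carries Eb (I). In Eb minor the chord on that degree is Ebm, so here it functions as i, borrowed from the parallel minor.

iv, i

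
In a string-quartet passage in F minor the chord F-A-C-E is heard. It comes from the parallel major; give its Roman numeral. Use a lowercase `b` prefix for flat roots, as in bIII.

Imaj7

The root F is the diatonic 1st degree of F minor; the borrowing shows in the chord quality. Diatonically F minor has Fm (i) on that degree; F–A–C–E is instead the major-seventh chord native to F major, so it takes the label Imaj7.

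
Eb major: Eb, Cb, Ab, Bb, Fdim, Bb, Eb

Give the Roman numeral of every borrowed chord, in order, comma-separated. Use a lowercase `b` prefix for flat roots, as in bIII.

In Eb major the diatonic chords are Eb, Fm, Gm, Ab, Bb, Cm, Ddim. Eb, Ab and Bb are all diatonic. But Cb (Cb–Eb–Gb) is foreign: the diatonic vi on degree 6 is Cm, whereas Cb comes from Eb minor. It is labeled bVI. But Fdim (F–Ab–Cb) is foreign: the diatonic ii on degree 2 is Fm, whereas Fdim comes from Eb minor. It is labeled ii°.

bVI, ii°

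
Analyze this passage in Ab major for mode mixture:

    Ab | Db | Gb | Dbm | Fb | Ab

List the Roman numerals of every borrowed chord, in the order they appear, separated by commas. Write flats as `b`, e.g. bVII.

bVII, iv, bVI

Ab major has the diatonic set Ab, Bbm, Cm, Db, Eb, Fm, Gdim. Of the given chords, Ab and Db are diatonic. But Gb (Gb–Bb–Db) is foreign: the diatonic vii° on degree 7 is Gdim, whereas Gb comes from Ab minor. It is labeled bVII. Dbm (Db–Fb–Ab) is not: scale degree 4 in Ab major carries Db (IV). In Ab minor the chord on that degree is Dbm, so here it functions as iv, borrowed from the parallel minor. But Fb (Fb–Ab–Cb) is foreign: the diatonic vi on degree 6 is Fm, whereas Fb comes from Ab minor. It is labeled bVI.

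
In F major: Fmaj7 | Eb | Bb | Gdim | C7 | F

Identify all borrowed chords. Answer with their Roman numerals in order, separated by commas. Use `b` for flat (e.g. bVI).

bVII, ii°

In F major the diatonic chords are F, Gm, Am, Bb, C, Dm, Edim. Fmaj7, Bb, C7 and F are all diatonic. Eb (Eb–G–Bb) is not: scale degree 7 in F major carries Edim (vii°). In F minor the chord on that degree is Eb, so here it functions as bVII, borrowed from the parallel minor. Gdim (G–Bb–Db) doesn't fit — on degree 2 F major would have Gm (ii). Gdim is the degree-2 chord of F minor, so it is the borrowed ii°.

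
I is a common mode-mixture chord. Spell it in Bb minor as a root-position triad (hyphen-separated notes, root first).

I is built on scale degree 1, which is Bb in both Bb minor and its parallel. Stacking thirds in Bb major on Bb gives Bb–D–F.

Bb-D-F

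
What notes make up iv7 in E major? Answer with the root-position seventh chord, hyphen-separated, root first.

The root, A, is scale degree 4 — the same note in E major and E minor; only the chord quality changes. Stacking thirds in E minor on A gives A–C–E–G.

A-C-E-G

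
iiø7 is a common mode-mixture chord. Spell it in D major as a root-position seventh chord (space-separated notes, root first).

E G Bb D

The root, E, is scale degree 2 — the same note in D major and D minor; only the chord quality changes. Building the half-diminished-seventh chord from the parallel minor on E: E–G–Bb–D.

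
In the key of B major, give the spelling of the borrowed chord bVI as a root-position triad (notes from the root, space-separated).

G B D

bVI is built on the lowered scale degree 6. In B major degree 6 is G#; lowered it becomes G. Stacking thirds in B minor on G gives G–B–D.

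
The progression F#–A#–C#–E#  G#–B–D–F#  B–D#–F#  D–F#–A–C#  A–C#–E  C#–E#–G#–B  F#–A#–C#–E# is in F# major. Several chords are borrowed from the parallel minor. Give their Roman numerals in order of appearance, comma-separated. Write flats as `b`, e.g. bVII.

iiø7, bVImaj7, bIII

In F# major the diatonic chords are F#, G#m, A#m, B, C#, D#m, E#dim. F#–A#–C#–E# = F#maj7, B–D#–F# = B and C#–E#–G#–B = C#7 are all diatonic. G#–B–D–F# is not: scale degree 2 in F# major carries G#m (ii). In F# minor the chord on that degree is G#m7b5, so here it functions as iiø7, borrowed from the parallel minor. D–F#–A–C# is not: scale degree 6 in F# major carries D#m (vi). In F# minor the chord on that degree is Dmaj7, so here it functions as bVImaj7, borrowed from the parallel minor. A–C#–E is not: scale degree 3 in F# major carries A#m (iii). In F# minor the chord on that degree is A, so here it functions as bIII, borrowed from the parallel minor.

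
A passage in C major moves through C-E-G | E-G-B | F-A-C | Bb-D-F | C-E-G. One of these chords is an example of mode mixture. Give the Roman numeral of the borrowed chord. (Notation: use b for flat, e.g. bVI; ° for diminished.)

bVII

C major has the diatonic set C, Dm, Em, F, G, Am, Bdim. Of the given chords, C–E–G = C, E–G–B = Em and F–A–C = F are diatonic. Bb–D–F doesn't fit — on degree 7 C major would have Bdim (vii°). Bb is the degree-7 chord of C minor, so it is the borrowed bVII.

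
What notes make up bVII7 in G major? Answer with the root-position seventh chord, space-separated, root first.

The root of bVII7 is the lowered 7th degree: F# becomes F. In G minor the chord on F is F–A–C–Eb.

F A C Eb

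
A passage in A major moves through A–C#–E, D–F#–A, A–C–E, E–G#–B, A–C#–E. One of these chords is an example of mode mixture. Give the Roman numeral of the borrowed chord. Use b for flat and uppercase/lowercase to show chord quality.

A major has the diatonic set A, Bm, C#m, D, E, F#m, G#dim. Of the given chords, A–C#–E = A, D–F#–A = D and E–G#–B = E are diatonic. A–C–E is not: scale degree 1 in A major carries A (I). In A minor the chord on that degree is Am, so here it functions as i, borrowed from the parallel minor.

i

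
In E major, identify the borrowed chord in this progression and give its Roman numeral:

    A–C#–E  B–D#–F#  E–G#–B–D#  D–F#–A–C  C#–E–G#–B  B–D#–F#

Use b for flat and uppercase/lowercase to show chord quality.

The diatonic triads in E major are E, F#m, G#m, A, B, C#m, D#dim. A–C#–E = A, B–D#–F# = B, E–G#–B–D# = Emaj7 and C#–E–G#–B = C#m7 all belong to that set. D–F#–A–C is not: scale degree 7 in E major carries D#dim (vii°). In E minor the chord on that degree is D7, so here it functions as bVII7, borrowed from the parallel minor.

bVII7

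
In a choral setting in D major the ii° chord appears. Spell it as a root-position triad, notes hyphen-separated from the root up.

The root, E, is scale degree 2 — the same note in D major and D minor; only the chord quality changes. In D minor the chord on E is E–G–Bb.

E-G-Bb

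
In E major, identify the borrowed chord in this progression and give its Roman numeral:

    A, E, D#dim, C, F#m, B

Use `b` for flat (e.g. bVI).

The diatonic triads in E major are E, F#m, G#m, A, B, C#m, D#dim. A, E, D#dim, F#m and B are all diatonic. C (C–E–G) is not: scale degree 6 in E major carries C#m (vi). In E minor the chord on that degree is C, so here it functions as bVI, borrowed from the parallel minor.

bVI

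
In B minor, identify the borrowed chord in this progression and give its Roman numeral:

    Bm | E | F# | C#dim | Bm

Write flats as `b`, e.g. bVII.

IV

In B minor (with V from harmonic minor) the diatonic chords are Bm, C#dim, D, Em, F#, G, A. Bm, F# and C#dim are all diatonic. E (E–G#–B) is not: scale degree 4 in B minor carries Em (iv). In B major the chord on that degree is E, so here it functions as IV, borrowed from the parallel major.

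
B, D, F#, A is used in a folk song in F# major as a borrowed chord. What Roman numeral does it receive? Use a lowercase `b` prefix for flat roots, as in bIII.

iv7

B is scale degree 4 in F# major. Diatonically F# major has B (IV) on that degree; B–D–F#–A is instead the minor-seventh chord native to F# minor, so it takes the label iv7.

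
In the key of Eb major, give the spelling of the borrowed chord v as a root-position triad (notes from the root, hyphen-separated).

v is built on scale degree 5, which is Bb in both Eb major and its parallel. In Eb minor the chord on Bb is Bb–Db–F.

Bb-Db-F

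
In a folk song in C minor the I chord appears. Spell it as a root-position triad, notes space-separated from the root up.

C E G

I is built on scale degree 1, which is C in both C minor and its parallel. Building the major chord from the parallel major on C: C–E–G.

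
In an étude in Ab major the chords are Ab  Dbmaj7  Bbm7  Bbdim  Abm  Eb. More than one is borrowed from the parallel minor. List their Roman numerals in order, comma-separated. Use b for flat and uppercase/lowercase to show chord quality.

The diatonic triads in Ab major are Ab, Bbm, Cm, Db, Eb, Fm, Gdim. Ab, Dbmaj7, Bbm7 and Eb are all diatonic. Bbdim (Bb–Db–Fb) is not: scale degree 2 in Ab major carries Bbm (ii). In Ab minor the chord on that degree is Bbdim, so here it functions as ii°, borrowed from the parallel minor. But Abm (Ab–Cb–Eb) is foreign: the diatonic I on degree 1 is Ab, whereas Abm comes from Ab minor. It is labeled i.

ii°, i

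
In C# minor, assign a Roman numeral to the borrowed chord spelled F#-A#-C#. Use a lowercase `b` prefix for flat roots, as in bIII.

IV

The root F# is the diatonic 4th degree of C# minor; the borrowing shows in the chord quality. The diatonic chord on degree 4 would be F#m (iv), but F#–A#–C# is the major chord from C# major. As a borrowed chord it is labeled IV.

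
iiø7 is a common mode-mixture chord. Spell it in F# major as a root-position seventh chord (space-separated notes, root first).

G# B D F#

The root, G#, is scale degree 2 — the same note in F# major and F# minor; only the chord quality changes. In F# minor the chord on G# is G#–B–D–F#.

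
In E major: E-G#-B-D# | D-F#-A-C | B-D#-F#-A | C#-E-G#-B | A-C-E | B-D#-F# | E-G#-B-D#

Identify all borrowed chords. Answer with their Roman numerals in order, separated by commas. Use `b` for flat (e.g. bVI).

E major has the diatonic set E, F#m, G#m, A, B, C#m, D#dim. E–G#–B–D# = Emaj7, B–D#–F#–A = B7, C#–E–G#–B = C#m7 and B–D#–F# = B all belong to that set. But D–F#–A–C is foreign: the diatonic vii° on degree 7 is D#dim, whereas D7 comes from E minor. It is labeled bVII7. A–C–E is not: scale degree 4 in E major carries A (IV). In E minor the chord on that degree is Am, so here it functions as iv, borrowed from the parallel minor.

bVII7, iv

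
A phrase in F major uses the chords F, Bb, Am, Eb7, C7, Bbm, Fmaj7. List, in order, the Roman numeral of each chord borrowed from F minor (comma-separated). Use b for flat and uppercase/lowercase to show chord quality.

In F major the diatonic chords are F, Gm, Am, Bb, C, Dm, Edim. Of the given chords, F, Bb, Am, C7 and Fmaj7 are diatonic. Eb7 (Eb–G–Bb–Db) is not: scale degree 7 in F major carries Edim (vii°). In F minor the chord on that degree is Eb7, so here it functions as bVII7, borrowed from the parallel minor. Bbm (Bb–Db–F) doesn't fit — on degree 4 F major would have Bb (IV). Bbm is the degree-4 chord of F minor, so it is the borrowed iv.

bVII7, iv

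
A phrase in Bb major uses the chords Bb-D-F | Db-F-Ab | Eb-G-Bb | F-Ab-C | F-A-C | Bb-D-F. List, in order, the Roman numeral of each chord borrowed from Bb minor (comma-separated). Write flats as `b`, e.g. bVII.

In Bb major the diatonic chords are Bb, Cm, Dm, Eb, F, Gm, Adim. Bb–D–F = Bb, Eb–G–Bb = Eb and F–A–C = F all belong to that set. Db–F–Ab doesn't fit — on degree 3 Bb major would have Dm (iii). Db is the degree-3 chord of Bb minor, so it is the borrowed bIII. But F–Ab–C is foreign: the diatonic V on degree 5 is F, whereas Fm comes from Bb minor. It is labeled v.

bIII, v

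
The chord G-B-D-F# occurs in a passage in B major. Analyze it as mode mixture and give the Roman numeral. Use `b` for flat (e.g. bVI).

bVImaj7

In B major scale degree 6 is G#; G is its lowered form, from B minor. G–B–D–F# is a major-seventh chord — the form found in B minor, not the diatonic vi (G#m). Borrowed into B major it is written bVImaj7.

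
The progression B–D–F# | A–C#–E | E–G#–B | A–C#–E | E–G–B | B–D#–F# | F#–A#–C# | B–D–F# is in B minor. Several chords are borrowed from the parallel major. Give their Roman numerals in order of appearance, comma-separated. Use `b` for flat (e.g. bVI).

IV, I

In B minor (with V from harmonic minor) the diatonic chords are Bm, C#dim, D, Em, F#, G, A. B–D–F# = Bm, A–C#–E = A, E–G–B = Em and F#–A#–C# = F# all belong to that set. E–G#–B is not: scale degree 4 in B minor carries Em (iv). In B major the chord on that degree is E, so here it functions as IV, borrowed from the parallel major. B–D#–F# doesn't fit — on degree 1 B minor would have Bm (i). B is the degree-1 chord of B major, so it is the borrowed I.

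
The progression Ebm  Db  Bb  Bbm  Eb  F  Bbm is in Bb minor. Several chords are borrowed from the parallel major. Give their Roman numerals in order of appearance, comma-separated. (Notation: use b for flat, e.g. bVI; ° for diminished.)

I, IV

The diatonic triads in Bb minor (with V from harmonic minor) are Bbm, Cdim, Db, Ebm, F, Gb, Ab. Of the given chords, Ebm, Db, Bbm and F are diatonic. But Bb (Bb–D–F) is foreign: the diatonic i on degree 1 is Bbm, whereas Bb comes from Bb major. It is labeled I. But Eb (Eb–G–Bb) is foreign: the diatonic iv on degree 4 is Ebm, whereas Eb comes from Bb major. It is labeled IV.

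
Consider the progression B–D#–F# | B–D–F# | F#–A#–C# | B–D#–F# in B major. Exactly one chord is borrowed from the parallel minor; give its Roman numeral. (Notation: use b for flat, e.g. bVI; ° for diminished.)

B major has the diatonic set B, C#m, D#m, E, F#, G#m, A#dim. B–D#–F# = B and F#–A#–C# = F# both belong to that set. B–D–F# is not: scale degree 1 in B major carries B (I). In B minor the chord on that degree is Bm, so here it functions as i, borrowed from the parallel minor.

i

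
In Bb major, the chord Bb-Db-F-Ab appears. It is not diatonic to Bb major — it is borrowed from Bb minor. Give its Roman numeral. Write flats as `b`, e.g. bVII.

Bb is scale degree 1 in Bb major. Bb–Db–F–Ab is a minor-seventh chord — the form found in Bb minor, not the diatonic I (Bb). Borrowed into Bb major it is written i7.

i7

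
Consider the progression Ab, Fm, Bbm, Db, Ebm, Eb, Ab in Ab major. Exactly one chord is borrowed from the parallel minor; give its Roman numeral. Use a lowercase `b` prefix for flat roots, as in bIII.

v

In Ab major the diatonic chords are Ab, Bbm, Cm, Db, Eb, Fm, Gdim. Ab, Fm, Bbm, Db and Eb are all diatonic. Ebm (Eb–Gb–Bb) is not: scale degree 5 in Ab major carries Eb (V). In Ab minor the chord on that degree is Ebm, so here it functions as v, borrowed from the parallel minor.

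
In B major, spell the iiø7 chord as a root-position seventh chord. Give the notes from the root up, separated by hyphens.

The root, C#, is scale degree 2 — the same note in B major and B minor; only the chord quality changes. Building the half-diminished-seventh chord from the parallel minor on C#: C#–E–G–B.

C#-E-G-B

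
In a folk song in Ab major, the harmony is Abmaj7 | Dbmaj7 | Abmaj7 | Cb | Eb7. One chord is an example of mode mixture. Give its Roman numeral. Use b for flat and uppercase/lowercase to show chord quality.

Ab major has the diatonic set Ab, Bbm, Cm, Db, Eb, Fm, Gdim. Abmaj7, Dbmaj7 and Eb7 all belong to that set. But Cb (Cb–Eb–Gb) is foreign: the diatonic iii on degree 3 is Cm, whereas Cb comes from Ab minor. It is labeled bIII.

bIII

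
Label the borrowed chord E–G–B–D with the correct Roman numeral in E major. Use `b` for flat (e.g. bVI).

i7

The root E is the diatonic 1st degree of E major; the borrowing shows in the chord quality. Diatonically E major has E (I) on that degree; E–G–B–D is instead the minor-seventh chord native to E minor, so it takes the label i7.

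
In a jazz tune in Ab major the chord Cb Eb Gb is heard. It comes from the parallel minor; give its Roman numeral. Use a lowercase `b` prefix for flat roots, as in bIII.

bIII

The root Cb is the lowered 3rd scale degree — diatonically Ab major has C there. The diatonic chord on degree 3 would be Cm (iii), but Cb–Eb–Gb is the major chord from Ab minor. As a borrowed chord it is labeled bIII.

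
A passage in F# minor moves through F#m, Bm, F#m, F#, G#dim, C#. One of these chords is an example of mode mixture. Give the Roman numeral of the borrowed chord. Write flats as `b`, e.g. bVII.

F# minor has the diatonic set F#m, G#dim, A, Bm, C#, D, E (with V from harmonic minor). F#m, Bm, G#dim and C# all belong to that set. F# (F#–A#–C#) is not: scale degree 1 in F# minor carries F#m (i). In F# major the chord on that degree is F#, so here it functions as I, borrowed from the parallel major.

I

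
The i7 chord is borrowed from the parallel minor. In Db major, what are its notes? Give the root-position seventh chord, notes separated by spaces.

The root, Db, is scale degree 1 — the same note in Db major and Db minor; only the chord quality changes. Building the minor-seventh chord from the parallel minor on Db: Db–Fb–Ab–Cb.

Db Fb Ab Cb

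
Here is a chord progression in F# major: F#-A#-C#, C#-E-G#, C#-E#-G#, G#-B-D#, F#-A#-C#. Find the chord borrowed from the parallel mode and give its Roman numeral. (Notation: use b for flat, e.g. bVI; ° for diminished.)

v

In F# major the diatonic chords are F#, G#m, A#m, B, C#, D#m, E#dim. Of the given chords, F#–A#–C# = F#, C#–E#–G# = C# and G#–B–D# = G#m are diatonic. C#–E–G# doesn't fit — on degree 5 F# major would have C# (V). C#m is the degree-5 chord of F# minor, so it is the borrowed v.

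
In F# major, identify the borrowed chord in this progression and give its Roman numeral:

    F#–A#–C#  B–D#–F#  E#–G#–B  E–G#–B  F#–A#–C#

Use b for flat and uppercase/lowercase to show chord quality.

bVII

F# major has the diatonic set F#, G#m, A#m, B, C#, D#m, E#dim. F#–A#–C# = F#, B–D#–F# = B and E#–G#–B = E#dim all belong to that set. E–G#–B is not: scale degree 7 in F# major carries E#dim (vii°). In F# minor the chord on that degree is E, so here it functions as bVII, borrowed from the parallel minor.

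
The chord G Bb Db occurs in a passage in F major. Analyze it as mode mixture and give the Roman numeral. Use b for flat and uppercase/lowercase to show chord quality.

ii°

The root G is the diatonic 2nd degree of F major; the borrowing shows in the chord quality. Diatonically F major has Gm (ii) on that degree; G–Bb–Db is instead the diminished chord native to F minor, so it takes the label ii°.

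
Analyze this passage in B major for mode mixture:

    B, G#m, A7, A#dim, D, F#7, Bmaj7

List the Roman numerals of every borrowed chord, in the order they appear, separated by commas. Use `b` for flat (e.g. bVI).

In B major the diatonic chords are B, C#m, D#m, E, F#, G#m, A#dim. Of the given chords, B, G#m, A#dim, F#7 and Bmaj7 are diatonic. A7 (A–C#–E–G) is not: scale degree 7 in B major carries A#dim (vii°). In B minor the chord on that degree is A7, so here it functions as bVII7, borrowed from the parallel minor. But D (D–F#–A) is foreign: the diatonic iii on degree 3 is D#m, whereas D comes from B minor. It is labeled bIII.

bVII7, bIII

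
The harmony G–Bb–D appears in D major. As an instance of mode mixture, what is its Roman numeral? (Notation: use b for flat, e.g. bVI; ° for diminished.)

iv

The root G is the diatonic 4th degree of D major; the borrowing shows in the chord quality. The diatonic chord on degree 4 would be G (IV), but G–Bb–D is the minor chord from D minor. As a borrowed chord it is labeled iv.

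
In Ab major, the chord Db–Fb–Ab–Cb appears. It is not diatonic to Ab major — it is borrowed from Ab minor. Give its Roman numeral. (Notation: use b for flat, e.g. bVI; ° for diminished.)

Db is scale degree 4 in Ab major. Diatonically Ab major has Db (IV) on that degree; Db–Fb–Ab–Cb is instead the minor-seventh chord native to Ab minor, so it takes the label iv7.

iv7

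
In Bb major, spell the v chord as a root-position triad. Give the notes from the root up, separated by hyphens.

F-Ab-C

The root, F, is scale degree 5 — the same note in Bb major and Bb minor; only the chord quality changes. Building the minor chord from the parallel minor on F: F–Ab–C.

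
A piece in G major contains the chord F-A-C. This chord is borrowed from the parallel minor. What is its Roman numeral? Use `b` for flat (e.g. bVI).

The root F is the lowered 7th scale degree — diatonically G major has F# there. The diatonic chord on degree 7 would be F#dim (vii°), but F–A–C is the major chord from G minor. As a borrowed chord it is labeled bVII.

bVII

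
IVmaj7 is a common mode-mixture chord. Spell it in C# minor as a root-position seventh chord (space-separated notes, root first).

F# A# C# E#

The root, F#, is scale degree 4 — the same note in C# minor and C# major; only the chord quality changes. Building the major-seventh chord from the parallel major on F#: F#–A#–C#–E#.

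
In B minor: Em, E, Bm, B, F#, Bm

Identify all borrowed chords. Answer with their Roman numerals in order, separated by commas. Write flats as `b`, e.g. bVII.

IV, I

The diatonic triads in B minor (with V from harmonic minor) are Bm, C#dim, D, Em, F#, G, A. Em, Bm and F# all belong to that set. E (E–G#–B) doesn't fit — on degree 4 B minor would have Em (iv). E is the degree-4 chord of B major, so it is the borrowed IV. B (B–D#–F#) doesn't fit — on degree 1 B minor would have Bm (i). B is the degree-1 chord of B major, so it is the borrowed I.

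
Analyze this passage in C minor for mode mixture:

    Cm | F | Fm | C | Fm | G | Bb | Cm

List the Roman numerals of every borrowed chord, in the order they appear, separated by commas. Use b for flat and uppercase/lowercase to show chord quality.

In C minor (with V from harmonic minor) the diatonic chords are Cm, Ddim, Eb, Fm, G, Ab, Bb. Cm, Fm, G and Bb are all diatonic. But F (F–A–C) is foreign: the diatonic iv on degree 4 is Fm, whereas F comes from C major. It is labeled IV. But C (C–E–G) is foreign: the diatonic i on degree 1 is Cm, whereas C comes from C major. It is labeled I.

IV, I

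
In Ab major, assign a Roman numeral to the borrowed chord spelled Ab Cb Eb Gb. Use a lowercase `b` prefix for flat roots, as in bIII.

Ab is scale degree 1 in Ab major. Diatonically Ab major has Ab (I) on that degree; Ab–Cb–Eb–Gb is instead the minor-seventh chord native to Ab minor, so it takes the label i7.

i7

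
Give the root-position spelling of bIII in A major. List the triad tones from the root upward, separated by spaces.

The root of bIII is the lowered 3rd degree: C# becomes C. In A minor the chord on C is C–E–G.

C E G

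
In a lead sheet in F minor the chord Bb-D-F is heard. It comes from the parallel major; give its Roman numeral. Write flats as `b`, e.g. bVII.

The root Bb is the diatonic 4th degree of F minor; the borrowing shows in the chord quality. Diatonically F minor has Bbm (iv) on that degree; Bb–D–F is instead the major chord native to F major, so it takes the label IV.

IV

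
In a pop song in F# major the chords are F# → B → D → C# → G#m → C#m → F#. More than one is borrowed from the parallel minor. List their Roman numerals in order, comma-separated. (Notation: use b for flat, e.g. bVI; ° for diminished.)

bVI, v

In F# major the diatonic chords are F#, G#m, A#m, B, C#, D#m, E#dim. Of the given chords, F#, B, C# and G#m are diatonic. D (D–F#–A) is not: scale degree 6 in F# major carries D#m (vi). In F# minor the chord on that degree is D, so here it functions as bVI, borrowed from the parallel minor. But C#m (C#–E–G#) is foreign: the diatonic V on degree 5 is C#, whereas C#m comes from F# minor. It is labeled v.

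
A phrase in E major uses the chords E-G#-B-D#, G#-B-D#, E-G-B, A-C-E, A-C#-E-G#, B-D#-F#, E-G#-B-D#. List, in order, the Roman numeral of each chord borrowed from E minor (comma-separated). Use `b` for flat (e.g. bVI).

i, iv

E major has the diatonic set E, F#m, G#m, A, B, C#m, D#dim. E–G#–B–D# = Emaj7, G#–B–D# = G#m, A–C#–E–G# = Amaj7 and B–D#–F# = B are all diatonic. E–G–B is not: scale degree 1 in E major carries E (I). In E minor the chord on that degree is Em, so here it functions as i, borrowed from the parallel minor. A–C–E doesn't fit — on degree 4 E major would have A (IV). Am is the degree-4 chord of E minor, so it is the borrowed iv.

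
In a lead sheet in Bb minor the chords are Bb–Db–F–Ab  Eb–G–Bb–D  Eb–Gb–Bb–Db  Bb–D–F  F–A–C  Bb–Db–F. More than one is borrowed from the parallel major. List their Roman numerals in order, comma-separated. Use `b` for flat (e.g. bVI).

IVmaj7, I

The diatonic triads in Bb minor (with V from harmonic minor) are Bbm, Cdim, Db, Ebm, F, Gb, Ab. Bb–Db–F–Ab = Bbm7, Eb–Gb–Bb–Db = Ebm7, F–A–C = F and Bb–Db–F = Bbm all belong to that set. But Eb–G–Bb–D is foreign: the diatonic iv on degree 4 is Ebm, whereas Ebmaj7 comes from Bb major. It is labeled IVmaj7. But Bb–D–F is foreign: the diatonic i on degree 1 is Bbm, whereas Bb comes from Bb major. It is labeled I.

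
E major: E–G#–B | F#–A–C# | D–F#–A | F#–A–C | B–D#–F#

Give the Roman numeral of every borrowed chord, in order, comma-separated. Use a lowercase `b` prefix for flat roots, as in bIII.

In E major the diatonic chords are E, F#m, G#m, A, B, C#m, D#dim. E–G#–B = E, F#–A–C# = F#m and B–D#–F# = B all belong to that set. D–F#–A doesn't fit — on degree 7 E major would have D#dim (vii°). D is the degree-7 chord of E minor, so it is the borrowed bVII. F#–A–C is not: scale degree 2 in E major carries F#m (ii). In E minor the chord on that degree is F#dim, so here it functions as ii°, borrowed from the parallel minor.

bVII, ii°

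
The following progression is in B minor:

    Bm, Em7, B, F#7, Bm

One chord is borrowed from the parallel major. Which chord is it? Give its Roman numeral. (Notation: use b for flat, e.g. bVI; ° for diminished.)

I

B minor has the diatonic set Bm, C#dim, D, Em, F#, G, A (with V from harmonic minor). Of the given chords, Bm, Em7 and F#7 are diatonic. B (B–D#–F#) doesn't fit — on degree 1 B minor would have Bm (i). B is the degree-1 chord of B major, so it is the borrowed I.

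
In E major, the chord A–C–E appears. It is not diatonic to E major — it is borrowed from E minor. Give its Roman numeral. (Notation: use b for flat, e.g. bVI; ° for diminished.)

iv

The root A is the diatonic 4th degree of E major; the borrowing shows in the chord quality. Diatonically E major has A (IV) on that degree; A–C–E is instead the minor chord native to E minor, so it takes the label iv.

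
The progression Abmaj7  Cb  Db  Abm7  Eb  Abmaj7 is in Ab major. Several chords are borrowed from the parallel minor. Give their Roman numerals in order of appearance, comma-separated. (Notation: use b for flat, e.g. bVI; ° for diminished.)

bIII, i7

The diatonic triads in Ab major are Ab, Bbm, Cm, Db, Eb, Fm, Gdim. Abmaj7, Db and Eb all belong to that set. Cb (Cb–Eb–Gb) is not: scale degree 3 in Ab major carries Cm (iii). In Ab minor the chord on that degree is Cb, so here it functions as bIII, borrowed from the parallel minor. Abm7 (Ab–Cb–Eb–Gb) doesn't fit — on degree 1 Ab major would have Ab (I). Abm7 is the degree-1 chord of Ab minor, so it is the borrowed i7.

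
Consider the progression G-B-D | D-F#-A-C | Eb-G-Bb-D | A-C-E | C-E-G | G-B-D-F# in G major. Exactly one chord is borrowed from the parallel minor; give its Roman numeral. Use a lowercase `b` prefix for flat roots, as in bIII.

bVImaj7

The diatonic triads in G major are G, Am, Bm, C, D, Em, F#dim. G–B–D = G, D–F#–A–C = D7, A–C–E = Am, C–E–G = C and G–B–D–F# = Gmaj7 are all diatonic. Eb–G–Bb–D is not: scale degree 6 in G major carries Em (vi). In G minor the chord on that degree is Ebmaj7, so here it functions as bVImaj7, borrowed from the parallel minor.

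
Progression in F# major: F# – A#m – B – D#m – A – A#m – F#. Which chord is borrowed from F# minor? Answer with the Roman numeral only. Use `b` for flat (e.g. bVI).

bIII

In F# major the diatonic chords are F#, G#m, A#m, B, C#, D#m, E#dim. Of the given chords, F#, A#m, B and D#m are diatonic. But A (A–C#–E) is foreign: the diatonic iii on degree 3 is A#m, whereas A comes from F# minor. It is labeled bIII.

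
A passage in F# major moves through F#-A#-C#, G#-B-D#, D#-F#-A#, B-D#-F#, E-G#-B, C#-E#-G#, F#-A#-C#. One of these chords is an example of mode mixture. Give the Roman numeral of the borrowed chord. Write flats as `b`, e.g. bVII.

In F# major the diatonic chords are F#, G#m, A#m, B, C#, D#m, E#dim. F#–A#–C# = F#, G#–B–D# = G#m, D#–F#–A# = D#m, B–D#–F# = B and C#–E#–G# = C# all belong to that set. E–G#–B is not: scale degree 7 in F# major carries E#dim (vii°). In F# minor the chord on that degree is E, so here it functions as bVII, borrowed from the parallel minor.

bVII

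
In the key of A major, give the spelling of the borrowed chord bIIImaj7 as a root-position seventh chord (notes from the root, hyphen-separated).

C-E-G-B

bIIImaj7 is built on the lowered scale degree 3. In A major degree 3 is C#; lowered it becomes C. In A minor the chord on C is C–E–G–B.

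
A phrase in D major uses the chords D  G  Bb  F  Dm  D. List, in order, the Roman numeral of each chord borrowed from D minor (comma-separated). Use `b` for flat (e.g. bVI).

bVI, bIII, i

The diatonic triads in D major are D, Em, F#m, G, A, Bm, C#dim. D and G are both diatonic. Bb (Bb–D–F) doesn't fit — on degree 6 D major would have Bm (vi). Bb is the degree-6 chord of D minor, so it is the borrowed bVI. F (F–A–C) doesn't fit — on degree 3 D major would have F#m (iii). F is the degree-3 chord of D minor, so it is the borrowed bIII. But Dm (D–F–A) is foreign: the diatonic I on degree 1 is D, whereas Dm comes from D minor. It is labeled i.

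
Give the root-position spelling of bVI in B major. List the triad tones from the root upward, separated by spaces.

Scale degree 6 in B major is G#. bVI uses the lowered form, G, taken from B minor. Building the major chord from the parallel minor on G: G–B–D.

G B D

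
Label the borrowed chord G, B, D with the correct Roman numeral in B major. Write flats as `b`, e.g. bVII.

bVI

G is the lowered form of scale degree 6 in B major (the diatonic degree 6 is G#). The diatonic chord on degree 6 would be G#m (vi), but G–B–D is the major chord from B minor. As a borrowed chord it is labeled bVI.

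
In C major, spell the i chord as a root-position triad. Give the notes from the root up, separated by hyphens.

C-Eb-G

The root, C, is scale degree 1 — the same note in C major and C minor; only the chord quality changes. In C minor the chord on C is C–Eb–G.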